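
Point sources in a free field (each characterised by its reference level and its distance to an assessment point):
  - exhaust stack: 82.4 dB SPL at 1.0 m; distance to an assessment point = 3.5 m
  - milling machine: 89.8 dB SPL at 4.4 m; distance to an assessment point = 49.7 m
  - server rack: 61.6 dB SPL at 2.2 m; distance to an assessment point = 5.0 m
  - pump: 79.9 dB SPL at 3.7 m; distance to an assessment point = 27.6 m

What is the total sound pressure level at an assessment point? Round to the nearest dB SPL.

First find each source's level at the receiver (point-source: −20·log₁₀(r/r_ref)), then combine on an intensity basis.
exhaust stack: 82.4 − 20·log₁₀(3.5/1.0) = 82.4 − 10.88 = 71.52 dB SPL.
milling machine: 89.8 − 20·log₁₀(49.7/4.4) = 89.8 − 21.06 = 68.74 dB SPL.
server rack: 61.6 − 20·log₁₀(5.0/2.2) = 61.6 − 7.13 = 54.47 dB SPL.
pump: 79.9 − 20·log₁₀(27.6/3.7) = 79.9 − 17.45 = 62.45 dB SPL.
Σ 10^(L/10) = 2.371e+07 → L_total = 10·log₁₀(2.371e+07) = 73.75 dB SPL.

74 dB SPL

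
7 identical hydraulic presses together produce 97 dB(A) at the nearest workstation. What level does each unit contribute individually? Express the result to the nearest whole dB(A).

For N identical incoherent sources L_total = L₁ + 10·log₁₀ N, so L₁ = 97 − 10·log₁₀(7) = 97 − 8.451.

89 dB(A)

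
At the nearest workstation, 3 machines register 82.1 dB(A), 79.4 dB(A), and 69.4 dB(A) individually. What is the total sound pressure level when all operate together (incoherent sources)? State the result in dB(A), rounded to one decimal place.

Incoherent sources combine by intensity addition: L_total = 10·log₁₀(Σ 10^(L_i/10)).
Σ 10^(L/10) = 10^(82.1/10) + 10^(79.4/10) + 10^(69.4/10) = 2.580e+08.
L_total = 10·log₁₀(2.580e+08) = 84.12 dB(A).

84.1 dB(A)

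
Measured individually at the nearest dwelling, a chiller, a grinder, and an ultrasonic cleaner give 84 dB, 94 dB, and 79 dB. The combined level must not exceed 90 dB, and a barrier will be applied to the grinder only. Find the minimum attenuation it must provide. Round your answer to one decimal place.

The untreated sources together contribute 10^(84/10) + 10^(79/10) = 3.306e+08, i.e. 85.19 dB.
To meet 90 dB overall, the treated grinder may contribute at most 10^(90/10) − 3.306e+08 = 6.694e+08, i.e. 88.26 dB.
So the grinder must be reduced from 94 to 88.26 dB: IL = 5.74 dB.

5.7 dB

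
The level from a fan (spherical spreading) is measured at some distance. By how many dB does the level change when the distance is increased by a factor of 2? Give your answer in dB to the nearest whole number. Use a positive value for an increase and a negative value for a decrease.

-6 dB

Point-source spreading: ΔL = −20·log₁₀(r₂/r₁).
ΔL = −20·log₁₀(2) = -6.02 dB.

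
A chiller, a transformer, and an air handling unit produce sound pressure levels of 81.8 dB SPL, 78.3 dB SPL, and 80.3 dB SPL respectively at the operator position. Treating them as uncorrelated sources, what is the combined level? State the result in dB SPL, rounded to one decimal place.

Incoherent sources combine by intensity addition: L_total = 10·log₁₀(Σ 10^(L_i/10)).
Σ 10^(L/10) = 10^(81.8/10) + 10^(78.3/10) + 10^(80.3/10) = 3.261e+08.
L_total = 10·log₁₀(3.261e+08) = 85.13 dB SPL.

85.1 dB SPL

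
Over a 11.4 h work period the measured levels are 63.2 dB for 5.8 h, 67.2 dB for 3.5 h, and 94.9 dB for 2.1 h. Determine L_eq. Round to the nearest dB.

88 dB

The energy average is taken in the linear domain: L_eq = 10·log₁₀[(Σ tᵢ·10^(Lᵢ/10))/T], T = 11.4 h.
Σ tᵢ·10^(Lᵢ/10) = 5.8·10^(63.2/10) + 3.5·10^(67.2/10) + 2.1·10^(94.9/10) = 6.520e+09.
L_eq = 10·log₁₀(6.520e+09/11.4) = 87.57 dB.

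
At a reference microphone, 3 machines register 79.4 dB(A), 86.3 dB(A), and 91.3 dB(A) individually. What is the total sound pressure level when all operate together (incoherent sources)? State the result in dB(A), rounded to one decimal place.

For uncorrelated sources the intensities add, so convert each level to linear form, sum, and take 10·log₁₀ of the total.
Σ 10^(L/10) = 10^(79.4/10) + 10^(86.3/10) + 10^(91.3/10) = 1.863e+09.
L_total = 10·log₁₀(1.863e+09) = 92.70 dB(A).

92.7 dB(A)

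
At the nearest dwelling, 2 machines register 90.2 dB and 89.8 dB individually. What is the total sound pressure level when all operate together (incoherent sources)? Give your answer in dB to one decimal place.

93.0 dB

Incoherent sources combine by intensity addition: L_total = 10·log₁₀(Σ 10^(L_i/10)).
Σ 10^(L/10) = 10^(90.2/10) + 10^(89.8/10) = 2.002e+09.
L_total = 10·log₁₀(2.002e+09) = 93.01 dB.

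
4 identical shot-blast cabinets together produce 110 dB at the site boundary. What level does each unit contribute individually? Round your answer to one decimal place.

104.0 dB

Dividing the total intensity by 4 lowers the level by 10·log₁₀ 4 = 6.021 dB: L₁ = 110 − 6.021.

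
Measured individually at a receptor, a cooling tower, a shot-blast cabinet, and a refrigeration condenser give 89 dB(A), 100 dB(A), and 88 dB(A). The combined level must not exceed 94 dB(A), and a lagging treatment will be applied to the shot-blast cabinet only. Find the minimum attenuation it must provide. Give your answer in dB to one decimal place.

9.6 dB

Fixed contribution from the other sources: Σ 10^(L/10) = 10^(89/10) + 10^(88/10) = 1.425e+09 (91.54 dB(A)).
To meet 94 dB(A) overall, the treated shot-blast cabinet may contribute at most 10^(94/10) − 1.425e+09 = 1.087e+09, i.e. 90.36 dB(A).
Required insertion loss = 100 − 90.36 = 9.64 dB.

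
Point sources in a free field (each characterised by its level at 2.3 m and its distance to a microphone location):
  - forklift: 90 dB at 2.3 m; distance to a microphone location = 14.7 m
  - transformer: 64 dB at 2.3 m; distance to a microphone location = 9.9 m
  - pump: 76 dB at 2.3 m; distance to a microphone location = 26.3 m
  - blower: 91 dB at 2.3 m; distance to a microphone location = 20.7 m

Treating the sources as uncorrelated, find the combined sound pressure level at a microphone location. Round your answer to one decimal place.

Propagate each source to the receiver with L = L_ref − 20·log₁₀(r/r_ref), then add intensities.
forklift: 90 − 20·log₁₀(14.7/2.3) = 90 − 16.11 = 73.89 dB.
transformer: 64 − 20·log₁₀(9.9/2.3) = 64 − 12.68 = 51.32 dB.
pump: 76 − 20·log₁₀(26.3/2.3) = 76 − 21.16 = 54.84 dB.
blower: 91 − 20·log₁₀(20.7/2.3) = 91 − 19.08 = 71.92 dB.
Σ 10^(L/10) = 4.046e+07 → L_total = 10·log₁₀(4.046e+07) = 76.07 dB.

76.1 dB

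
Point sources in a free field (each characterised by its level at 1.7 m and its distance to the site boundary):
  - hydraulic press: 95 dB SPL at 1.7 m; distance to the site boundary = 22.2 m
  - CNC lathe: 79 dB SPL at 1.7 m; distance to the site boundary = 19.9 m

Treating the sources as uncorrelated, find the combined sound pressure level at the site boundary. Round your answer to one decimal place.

72.8 dB SPL

First find each source's level at the receiver (point-source: −20·log₁₀(r/r_ref)), then combine on an intensity basis.
hydraulic press: 95 − 20·log₁₀(22.2/1.7) = 95 − 22.32 = 72.68 dB SPL.
CNC lathe: 79 − 20·log₁₀(19.9/1.7) = 79 − 21.37 = 57.63 dB SPL.
Σ 10^(L/10) = 1.912e+07 → L_total = 10·log₁₀(1.912e+07) = 72.82 dB SPL.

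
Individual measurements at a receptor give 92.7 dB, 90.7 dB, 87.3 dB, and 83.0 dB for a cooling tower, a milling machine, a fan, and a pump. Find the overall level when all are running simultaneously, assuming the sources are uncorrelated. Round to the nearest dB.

96 dB

For uncorrelated sources the intensities add, so convert each level to linear form, sum, and take 10·log₁₀ of the total.
Σ 10^(L/10) = 10^(92.7/10) + 10^(90.7/10) + 10^(87.3/10) + 10^(83.0/10) = 3.774e+09.
L_total = 10·log₁₀(3.774e+09) = 95.77 dB.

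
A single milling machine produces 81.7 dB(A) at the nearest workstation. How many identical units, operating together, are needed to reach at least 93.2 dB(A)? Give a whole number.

Need L₁ + 10·log₁₀ N ≥ 93.2, i.e. log₁₀ N ≥ 1.15.
N ≥ 10^(11.5/10) = 14.125, so N = 15.

15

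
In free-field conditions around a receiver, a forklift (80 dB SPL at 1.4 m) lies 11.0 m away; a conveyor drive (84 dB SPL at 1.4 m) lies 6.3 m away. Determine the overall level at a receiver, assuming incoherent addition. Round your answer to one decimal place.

Propagate each source to the receiver with L = L_ref − 20·log₁₀(r/r_ref), then add intensities.
forklift: 80 − 20·log₁₀(11.0/1.4) = 80 − 17.91 = 62.09 dB SPL.
conveyor drive: 84 − 20·log₁₀(6.3/1.4) = 84 − 13.06 = 70.94 dB SPL.
Σ 10^(L/10) = 1.402e+07 → L_total = 10·log₁₀(1.402e+07) = 71.47 dB SPL.

71.5 dB SPL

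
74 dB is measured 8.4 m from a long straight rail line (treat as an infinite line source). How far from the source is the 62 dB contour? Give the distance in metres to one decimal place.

For a line source L₁ − L₂ = 10·log₁₀(r₂/r₁), so r₂ = r₁·10^((L₁−L₂)/10).
r₂ = 8.4·10^((74−62)/10) = 8.4·10^(12.0/10) = 133.13 m.

133.1 m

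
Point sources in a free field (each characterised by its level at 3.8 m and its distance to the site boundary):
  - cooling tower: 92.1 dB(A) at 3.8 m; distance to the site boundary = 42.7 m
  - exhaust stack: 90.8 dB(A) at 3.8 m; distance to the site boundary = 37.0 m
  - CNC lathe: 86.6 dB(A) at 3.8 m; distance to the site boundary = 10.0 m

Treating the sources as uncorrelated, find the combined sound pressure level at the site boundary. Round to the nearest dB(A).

80 dB(A)

First find each source's level at the receiver (point-source: −20·log₁₀(r/r_ref)), then combine on an intensity basis.
cooling tower: 92.1 − 20·log₁₀(42.7/3.8) = 92.1 − 21.01 = 71.09 dB(A).
exhaust stack: 90.8 − 20·log₁₀(37.0/3.8) = 90.8 − 19.77 = 71.03 dB(A).
CNC lathe: 86.6 − 20·log₁₀(10.0/3.8) = 86.6 − 8.40 = 78.20 dB(A).
Σ 10^(L/10) = 9.153e+07 → L_total = 10·log₁₀(9.153e+07) = 79.62 dB(A).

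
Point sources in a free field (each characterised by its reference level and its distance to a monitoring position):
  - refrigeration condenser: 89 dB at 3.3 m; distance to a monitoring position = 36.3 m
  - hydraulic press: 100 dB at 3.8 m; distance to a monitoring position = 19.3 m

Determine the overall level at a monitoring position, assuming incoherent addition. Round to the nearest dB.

86 dB

First find each source's level at the receiver (point-source: −20·log₁₀(r/r_ref)), then combine on an intensity basis.
refrigeration condenser: 89 − 20·log₁₀(36.3/3.3) = 89 − 20.83 = 68.17 dB.
hydraulic press: 100 − 20·log₁₀(19.3/3.8) = 100 − 14.12 = 85.88 dB.
Σ 10^(L/10) = 3.942e+08 → L_total = 10·log₁₀(3.942e+08) = 85.96 dB.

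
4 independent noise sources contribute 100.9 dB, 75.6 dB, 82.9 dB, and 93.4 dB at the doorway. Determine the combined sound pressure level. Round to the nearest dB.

For uncorrelated sources the intensities add, so convert each level to linear form, sum, and take 10·log₁₀ of the total.
Σ 10^(L/10) = 10^(100.9/10) + 10^(75.6/10) + 10^(82.9/10) + 10^(93.4/10) = 1.472e+10.
L_total = 10·log₁₀(1.472e+10) = 101.68 dB.

102 dB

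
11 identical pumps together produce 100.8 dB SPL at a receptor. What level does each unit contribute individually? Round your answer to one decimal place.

90.4 dB SPL

11 equal contributions raise the level by 10·log₁₀ 11 = 10.414 dB, so each unit alone gives 100.8 − 10.414.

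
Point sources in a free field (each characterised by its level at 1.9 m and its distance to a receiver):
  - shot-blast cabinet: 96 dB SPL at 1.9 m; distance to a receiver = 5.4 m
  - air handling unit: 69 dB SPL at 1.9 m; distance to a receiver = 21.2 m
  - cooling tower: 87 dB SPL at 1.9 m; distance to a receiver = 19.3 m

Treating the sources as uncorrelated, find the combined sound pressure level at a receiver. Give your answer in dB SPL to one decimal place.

First find each source's level at the receiver (point-source: −20·log₁₀(r/r_ref)), then combine on an intensity basis.
shot-blast cabinet: 96 − 20·log₁₀(5.4/1.9) = 96 − 9.07 = 86.93 dB SPL.
air handling unit: 69 − 20·log₁₀(21.2/1.9) = 69 − 20.95 = 48.05 dB SPL.
cooling tower: 87 − 20·log₁₀(19.3/1.9) = 87 − 20.14 = 66.86 dB SPL.
Σ 10^(L/10) = 4.978e+08 → L_total = 10·log₁₀(4.978e+08) = 86.97 dB SPL.

87.0 dB SPL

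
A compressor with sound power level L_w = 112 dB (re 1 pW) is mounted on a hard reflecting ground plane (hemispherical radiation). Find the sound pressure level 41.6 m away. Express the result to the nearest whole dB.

72 dB

L_p = L_w − 10·log₁₀(2π·r²) with r = 41.6 m.
2π·r² = 1.087e+04 m², 10·log₁₀ of that is 40.364 dB.
L_p = 112 − 40.364 = 71.64 dB.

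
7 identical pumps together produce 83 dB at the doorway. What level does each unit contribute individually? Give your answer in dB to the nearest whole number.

Dividing the total intensity by 7 lowers the level by 10·log₁₀ 7 = 8.451 dB: L₁ = 83 − 8.451.

75 dB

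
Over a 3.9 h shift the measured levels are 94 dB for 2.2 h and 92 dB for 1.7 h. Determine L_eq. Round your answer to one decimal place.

L_eq = 10·log₁₀[(1/T)·Σ tᵢ·10^(Lᵢ/10)] with T = 3.9 h.
Σ tᵢ·10^(Lᵢ/10) = 2.2·10^(94/10) + 1.7·10^(92/10) = 8.220e+09.
L_eq = 10·log₁₀(8.220e+09/3.9) = 93.24 dB.

93.2 dB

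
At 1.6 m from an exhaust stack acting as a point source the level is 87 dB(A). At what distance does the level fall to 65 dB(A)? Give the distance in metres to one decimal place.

20.1 m

The 22.0 dB drop corresponds to a distance ratio of 10^(22.0/20) for a point source.
r₂ = 1.6·10^((87−65)/20) = 1.6·10^(22.0/20) = 20.14 m.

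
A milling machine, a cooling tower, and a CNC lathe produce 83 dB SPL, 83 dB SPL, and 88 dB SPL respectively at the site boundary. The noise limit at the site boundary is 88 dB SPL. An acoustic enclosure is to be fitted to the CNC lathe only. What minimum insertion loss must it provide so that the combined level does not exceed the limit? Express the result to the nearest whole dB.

Fixed contribution from the other sources: Σ 10^(L/10) = 10^(83/10) + 10^(83/10) = 3.991e+08 (86.01 dB SPL).
To meet 88 dB SPL overall, the treated CNC lathe may contribute at most 10^(88/10) − 3.991e+08 = 2.319e+08, i.e. 83.65 dB SPL.
So the CNC lathe must be reduced from 88 to 83.65 dB SPL: IL = 4.35 dB.

4 dB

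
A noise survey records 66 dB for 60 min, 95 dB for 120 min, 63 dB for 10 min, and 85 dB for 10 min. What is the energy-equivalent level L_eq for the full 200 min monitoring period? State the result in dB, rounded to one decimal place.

Weight each interval's intensity by its duration and average over T = 200 min:
Σ tᵢ·10^(Lᵢ/10) = 60·10^(66/10) + 120·10^(95/10) + 10·10^(63/10) + 10·10^(85/10) = 3.829e+11.
L_eq = 10·log₁₀(3.829e+11/200) = 92.82 dB.

92.8 dB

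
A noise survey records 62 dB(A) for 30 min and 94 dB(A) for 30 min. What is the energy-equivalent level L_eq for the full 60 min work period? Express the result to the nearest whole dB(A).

Weight each interval's intensity by its duration and average over T = 60 min:
Σ tᵢ·10^(Lᵢ/10) = 30·10^(62/10) + 30·10^(94/10) = 7.540e+10.
L_eq = 10·log₁₀(7.540e+10/60) = 90.99 dB(A).

91 dB(A)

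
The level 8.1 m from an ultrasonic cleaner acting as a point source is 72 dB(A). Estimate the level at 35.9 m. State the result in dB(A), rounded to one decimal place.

59.1 dB(A)

For a point source, L₂ = L₁ − 20·log₁₀(r₂/r₁).
L₂ = 72 − 20·log₁₀(35.9/8.1) = 72 − 12.932 = 59.07 dB(A).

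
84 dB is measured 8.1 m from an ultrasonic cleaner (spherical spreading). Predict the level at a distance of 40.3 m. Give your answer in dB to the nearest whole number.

70 dB

For a point source, L₂ = L₁ − 20·log₁₀(r₂/r₁).
L₂ = 84 − 20·log₁₀(40.3/8.1) = 84 − 13.936 = 70.06 dB.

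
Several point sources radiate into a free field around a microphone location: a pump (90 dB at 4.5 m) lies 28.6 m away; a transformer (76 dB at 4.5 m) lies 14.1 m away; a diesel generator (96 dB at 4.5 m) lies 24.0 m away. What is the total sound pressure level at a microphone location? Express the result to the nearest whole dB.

82 dB

Propagate each source to the receiver with L = L_ref − 20·log₁₀(r/r_ref), then add intensities.
pump: 90 − 20·log₁₀(28.6/4.5) = 90 − 16.06 = 73.94 dB.
transformer: 76 − 20·log₁₀(14.1/4.5) = 76 − 9.92 = 66.08 dB.
diesel generator: 96 − 20·log₁₀(24.0/4.5) = 96 − 14.54 = 81.46 dB.
Σ 10^(L/10) = 1.688e+08 → L_total = 10·log₁₀(1.688e+08) = 82.27 dB.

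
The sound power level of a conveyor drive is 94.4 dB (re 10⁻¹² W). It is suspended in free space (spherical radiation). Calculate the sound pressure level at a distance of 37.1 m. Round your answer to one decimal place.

52.0 dB

L_p = L_w − 10·log₁₀(4π·r²) with r = 37.1 m.
4π·r² = 1.73e+04 m², 10·log₁₀ of that is 42.380 dB.
L_p = 94.4 − 42.380 = 52.02 dB.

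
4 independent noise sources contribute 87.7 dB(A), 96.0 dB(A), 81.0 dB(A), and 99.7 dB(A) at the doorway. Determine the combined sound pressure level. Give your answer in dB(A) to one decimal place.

101.5 dB(A)

For uncorrelated sources the intensities add, so convert each level to linear form, sum, and take 10·log₁₀ of the total.
Σ 10^(L/10) = 10^(87.7/10) + 10^(96.0/10) + 10^(81.0/10) + 10^(99.7/10) = 1.403e+10.
L_total = 10·log₁₀(1.403e+10) = 101.47 dB(A).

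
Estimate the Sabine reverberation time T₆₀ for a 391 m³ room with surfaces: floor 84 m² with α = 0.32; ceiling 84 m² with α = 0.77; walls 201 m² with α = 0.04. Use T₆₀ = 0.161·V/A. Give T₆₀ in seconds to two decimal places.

0.63 s

Summing Sᵢαᵢ: 84·0.32 + 84·0.77 + 201·0.04 = 99.60 m².
T₆₀ = 0.161·V/A = 0.161·391/99.60 = 0.632 s.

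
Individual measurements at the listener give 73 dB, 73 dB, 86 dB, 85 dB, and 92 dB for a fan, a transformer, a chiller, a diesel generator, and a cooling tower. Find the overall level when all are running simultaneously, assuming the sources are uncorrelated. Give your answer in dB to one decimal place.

93.7 dB

For uncorrelated sources the intensities add, so convert each level to linear form, sum, and take 10·log₁₀ of the total.
Σ 10^(L/10) = 10^(73/10) + 10^(73/10) + 10^(86/10) + 10^(85/10) + 10^(92/10) = 2.339e+09.
L_total = 10·log₁₀(2.339e+09) = 93.69 dB.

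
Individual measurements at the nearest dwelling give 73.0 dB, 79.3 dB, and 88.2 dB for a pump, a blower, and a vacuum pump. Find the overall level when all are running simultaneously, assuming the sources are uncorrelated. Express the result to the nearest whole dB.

For uncorrelated sources the intensities add, so convert each level to linear form, sum, and take 10·log₁₀ of the total.
Σ 10^(L/10) = 10^(73.0/10) + 10^(79.3/10) + 10^(88.2/10) = 7.658e+08.
L_total = 10·log₁₀(7.658e+08) = 88.84 dB.

89 dB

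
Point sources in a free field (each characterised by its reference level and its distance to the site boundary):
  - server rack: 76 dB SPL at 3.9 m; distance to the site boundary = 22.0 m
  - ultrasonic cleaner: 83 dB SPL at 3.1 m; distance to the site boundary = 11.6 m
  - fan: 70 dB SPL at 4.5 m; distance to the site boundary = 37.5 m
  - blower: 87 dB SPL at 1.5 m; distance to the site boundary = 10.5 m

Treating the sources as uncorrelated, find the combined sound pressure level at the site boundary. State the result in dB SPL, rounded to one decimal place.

Apply inverse-square spreading to bring every level to the receiver, then sum 10^(L/10).
server rack: 76 − 20·log₁₀(22.0/3.9) = 76 − 15.03 = 60.97 dB SPL.
ultrasonic cleaner: 83 − 20·log₁₀(11.6/3.1) = 83 − 11.46 = 71.54 dB SPL.
fan: 70 − 20·log₁₀(37.5/4.5) = 70 − 18.42 = 51.58 dB SPL.
blower: 87 − 20·log₁₀(10.5/1.5) = 87 − 16.90 = 70.10 dB SPL.
Σ 10^(L/10) = 2.587e+07 → L_total = 10·log₁₀(2.587e+07) = 74.13 dB SPL.

74.1 dB SPL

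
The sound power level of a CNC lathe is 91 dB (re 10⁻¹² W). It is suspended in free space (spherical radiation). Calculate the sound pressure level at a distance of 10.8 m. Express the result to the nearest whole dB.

59 dB

The power spreads over a sphere of area 4π·r², so L_p = L_w − 10·log₁₀(4π·r²).
4π·r² = 1466 m², 10·log₁₀ of that is 31.661 dB.
L_p = 91 − 31.661 = 59.34 dB.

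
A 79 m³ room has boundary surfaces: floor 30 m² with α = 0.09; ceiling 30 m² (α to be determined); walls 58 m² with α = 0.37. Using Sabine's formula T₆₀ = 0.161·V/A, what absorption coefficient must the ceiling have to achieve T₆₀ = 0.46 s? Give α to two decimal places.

A = 0.161·V/T₆₀ = 0.161·79/0.46 = 27.65 m² sabins.
Absorption from the other surfaces = 30·0.09 + 58·0.37 = 24.16 m², so the ceiling must supply 3.49 m² over 30 m².
α = 3.49/30 = 0.116.

0.12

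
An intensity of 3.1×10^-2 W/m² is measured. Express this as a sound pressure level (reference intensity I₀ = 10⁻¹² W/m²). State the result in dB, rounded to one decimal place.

Dividing by I₀ shifts the exponent by 12: I/I₀ = 3.1×10^10.
L = 10·(0.4914 + 10) = 104.91 dB.

104.9 dB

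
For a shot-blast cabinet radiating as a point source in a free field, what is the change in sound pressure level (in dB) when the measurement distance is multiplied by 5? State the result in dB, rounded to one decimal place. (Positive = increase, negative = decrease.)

Point-source spreading: ΔL = −20·log₁₀(r₂/r₁).
ΔL = −20·log₁₀(5) = -13.98 dB.

-14.0 dB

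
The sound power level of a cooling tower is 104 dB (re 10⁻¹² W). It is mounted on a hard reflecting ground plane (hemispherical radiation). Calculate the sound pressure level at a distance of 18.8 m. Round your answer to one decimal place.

70.5 dB

Free-field hemispherical radiation: L_p = L_w − 10·log₁₀(2π·r²), r = 18.8 m.
2π·r² = 2221 m², 10·log₁₀ of that is 33.465 dB.
L_p = 104 − 33.465 = 70.54 dB.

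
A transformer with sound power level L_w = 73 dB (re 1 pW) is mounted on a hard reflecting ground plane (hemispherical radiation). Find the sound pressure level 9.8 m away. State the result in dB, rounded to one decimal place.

L_p = L_w − 10·log₁₀(2π·r²) with r = 9.8 m.
2π·r² = 603.4 m², 10·log₁₀ of that is 27.806 dB.
L_p = 73 − 27.806 = 45.19 dB.

45.2 dB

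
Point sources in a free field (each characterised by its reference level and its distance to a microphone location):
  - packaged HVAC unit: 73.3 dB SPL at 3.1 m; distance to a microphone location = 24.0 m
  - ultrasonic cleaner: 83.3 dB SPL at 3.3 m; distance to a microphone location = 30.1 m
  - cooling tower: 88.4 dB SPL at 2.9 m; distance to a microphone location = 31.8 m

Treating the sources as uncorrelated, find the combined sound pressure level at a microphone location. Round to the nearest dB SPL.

Apply inverse-square spreading to bring every level to the receiver, then sum 10^(L/10).
packaged HVAC unit: 73.3 − 20·log₁₀(24.0/3.1) = 73.3 − 17.78 = 55.52 dB SPL.
ultrasonic cleaner: 83.3 − 20·log₁₀(30.1/3.3) = 83.3 − 19.20 = 64.10 dB SPL.
cooling tower: 88.4 − 20·log₁₀(31.8/2.9) = 88.4 − 20.80 = 67.60 dB SPL.
Σ 10^(L/10) = 8.680e+06 → L_total = 10·log₁₀(8.680e+06) = 69.39 dB SPL.

69 dB SPL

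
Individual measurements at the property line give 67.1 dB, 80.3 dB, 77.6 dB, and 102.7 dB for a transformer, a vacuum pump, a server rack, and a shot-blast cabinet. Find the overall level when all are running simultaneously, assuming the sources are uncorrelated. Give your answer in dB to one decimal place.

Incoherent sources combine by intensity addition: L_total = 10·log₁₀(Σ 10^(L_i/10)).
Σ 10^(L/10) = 10^(67.1/10) + 10^(80.3/10) + 10^(77.6/10) + 10^(102.7/10) = 1.879e+10.
L_total = 10·log₁₀(1.879e+10) = 102.74 dB.

102.7 dB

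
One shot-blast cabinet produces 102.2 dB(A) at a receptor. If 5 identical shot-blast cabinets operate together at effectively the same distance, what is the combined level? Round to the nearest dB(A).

L_total = L₁ + 10·log₁₀ N for N identical incoherent sources.
L_total = 102.2 + 10·log₁₀(5) = 102.2 + 6.990 = 109.19 dB(A).

109 dB(A)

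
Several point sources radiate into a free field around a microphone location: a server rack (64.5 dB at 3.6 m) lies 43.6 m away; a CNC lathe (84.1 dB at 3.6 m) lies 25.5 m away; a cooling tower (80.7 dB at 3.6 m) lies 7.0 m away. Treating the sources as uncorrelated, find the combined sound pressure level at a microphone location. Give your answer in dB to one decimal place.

First find each source's level at the receiver (point-source: −20·log₁₀(r/r_ref)), then combine on an intensity basis.
server rack: 64.5 − 20·log₁₀(43.6/3.6) = 64.5 − 21.66 = 42.84 dB.
CNC lathe: 84.1 − 20·log₁₀(25.5/3.6) = 84.1 − 17.00 = 67.10 dB.
cooling tower: 80.7 − 20·log₁₀(7.0/3.6) = 80.7 − 5.78 = 74.92 dB.
Σ 10^(L/10) = 3.622e+07 → L_total = 10·log₁₀(3.622e+07) = 75.59 dB.

75.6 dB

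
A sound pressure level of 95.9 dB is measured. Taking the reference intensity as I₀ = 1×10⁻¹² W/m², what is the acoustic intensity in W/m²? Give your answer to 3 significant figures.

I/I₀ = 10^(95.9/10) = 3.89e+09, so I = 3.89e+09 × 10⁻¹² W/m².

0.00389 W/m²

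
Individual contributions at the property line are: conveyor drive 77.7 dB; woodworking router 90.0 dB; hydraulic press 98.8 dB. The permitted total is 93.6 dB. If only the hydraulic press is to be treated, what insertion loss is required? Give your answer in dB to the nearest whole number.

The untreated sources together contribute 10^(77.7/10) + 10^(90.0/10) = 1.059e+09, i.e. 90.25 dB.
The limit corresponds to 10^(93.6/10) = 2.291e+09; subtracting the fixed part leaves 1.232e+09 for the hydraulic press, i.e. 90.91 dB.
Required insertion loss = 98.8 − 90.91 = 7.89 dB.

8 dB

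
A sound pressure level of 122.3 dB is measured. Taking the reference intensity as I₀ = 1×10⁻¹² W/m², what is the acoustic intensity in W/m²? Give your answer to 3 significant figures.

1.70 W/m²

L = 10·log₁₀(I/I₀) ⇒ I = I₀·10^(L/10) = 10⁻¹² × 10^12.23.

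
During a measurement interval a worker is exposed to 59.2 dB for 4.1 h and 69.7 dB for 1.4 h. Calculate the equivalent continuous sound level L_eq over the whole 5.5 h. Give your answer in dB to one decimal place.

64.8 dB

L_eq = 10·log₁₀[(1/T)·Σ tᵢ·10^(Lᵢ/10)] with T = 5.5 h.
Σ tᵢ·10^(Lᵢ/10) = 4.1·10^(59.2/10) + 1.4·10^(69.7/10) = 1.648e+07.
L_eq = 10·log₁₀(1.648e+07/5.5) = 64.76 dB.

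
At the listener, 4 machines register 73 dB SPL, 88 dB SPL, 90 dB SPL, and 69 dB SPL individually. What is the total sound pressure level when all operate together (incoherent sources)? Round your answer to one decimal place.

Incoherent sources combine by intensity addition: L_total = 10·log₁₀(Σ 10^(L_i/10)).
Σ 10^(L/10) = 10^(73/10) + 10^(88/10) + 10^(90/10) + 10^(69/10) = 1.659e+09.
L_total = 10·log₁₀(1.659e+09) = 92.20 dB SPL.

92.2 dB SPL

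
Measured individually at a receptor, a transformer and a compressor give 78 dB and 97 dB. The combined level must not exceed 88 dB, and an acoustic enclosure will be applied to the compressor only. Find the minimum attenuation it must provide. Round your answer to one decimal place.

9.5 dB

The untreated sources together contribute 10^(78/10) = 6.310e+07, i.e. 78.00 dB.
To meet 88 dB overall, the treated compressor may contribute at most 10^(88/10) − 6.310e+07 = 5.679e+08, i.e. 87.54 dB.
Required insertion loss = 97 − 87.54 = 9.46 dB.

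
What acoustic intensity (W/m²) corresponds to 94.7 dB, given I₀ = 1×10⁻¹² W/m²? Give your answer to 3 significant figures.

0.00295 W/m²

I/I₀ = 10^(94.7/10) = 2.951e+09, so I = 2.951e+09 × 10⁻¹² W/m².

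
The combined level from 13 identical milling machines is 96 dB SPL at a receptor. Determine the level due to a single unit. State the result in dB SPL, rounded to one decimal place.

84.9 dB SPL

For N identical incoherent sources L_total = L₁ + 10·log₁₀ N, so L₁ = 96 − 10·log₁₀(13) = 96 − 11.139.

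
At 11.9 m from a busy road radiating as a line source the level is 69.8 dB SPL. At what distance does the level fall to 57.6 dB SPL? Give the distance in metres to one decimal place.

Line-source spreading drops the level by 10·log₁₀(r₂/r₁); inverting, r₂/r₁ = 10^(ΔL/10).
r₂ = 11.9·10^((69.8−57.6)/10) = 11.9·10^(12.2/10) = 197.49 m.

197.5 m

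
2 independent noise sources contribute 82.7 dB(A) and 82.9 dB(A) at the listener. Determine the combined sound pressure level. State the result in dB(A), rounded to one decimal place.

85.8 dB(A)

For uncorrelated sources the intensities add, so convert each level to linear form, sum, and take 10·log₁₀ of the total.
Σ 10^(L/10) = 10^(82.7/10) + 10^(82.9/10) = 3.812e+08.
L_total = 10·log₁₀(3.812e+08) = 85.81 dB(A).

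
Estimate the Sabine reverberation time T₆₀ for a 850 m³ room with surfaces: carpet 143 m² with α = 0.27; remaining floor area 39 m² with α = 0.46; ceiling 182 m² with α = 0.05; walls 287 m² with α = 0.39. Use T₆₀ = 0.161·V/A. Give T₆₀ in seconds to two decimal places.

0.77 s

Summing Sᵢαᵢ: 143·0.27 + 39·0.46 + 182·0.05 + 287·0.39 = 177.58 m².
T₆₀ = 0.161·V/A = 0.161·850/177.58 = 0.771 s.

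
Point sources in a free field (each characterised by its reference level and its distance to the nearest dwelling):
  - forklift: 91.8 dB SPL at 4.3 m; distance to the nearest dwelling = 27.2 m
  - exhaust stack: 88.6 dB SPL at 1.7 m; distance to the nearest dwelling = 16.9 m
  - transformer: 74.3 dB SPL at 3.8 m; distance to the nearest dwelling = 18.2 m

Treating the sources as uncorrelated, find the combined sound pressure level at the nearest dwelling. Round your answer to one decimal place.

76.7 dB SPL

First find each source's level at the receiver (point-source: −20·log₁₀(r/r_ref)), then combine on an intensity basis.
forklift: 91.8 − 20·log₁₀(27.2/4.3) = 91.8 − 16.02 = 75.78 dB SPL.
exhaust stack: 88.6 − 20·log₁₀(16.9/1.7) = 88.6 − 19.95 = 68.65 dB SPL.
transformer: 74.3 − 20·log₁₀(18.2/3.8) = 74.3 − 13.61 = 60.69 dB SPL.
Σ 10^(L/10) = 4.633e+07 → L_total = 10·log₁₀(4.633e+07) = 76.66 dB SPL.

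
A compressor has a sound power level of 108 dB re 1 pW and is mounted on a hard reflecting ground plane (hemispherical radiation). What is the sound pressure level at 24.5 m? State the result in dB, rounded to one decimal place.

72.2 dB

The power spreads over a hemisphere of area 2π·r², so L_p = L_w − 10·log₁₀(2π·r²).
2π·r² = 3771 m², 10·log₁₀ of that is 35.765 dB.
L_p = 108 − 35.765 = 72.23 dB.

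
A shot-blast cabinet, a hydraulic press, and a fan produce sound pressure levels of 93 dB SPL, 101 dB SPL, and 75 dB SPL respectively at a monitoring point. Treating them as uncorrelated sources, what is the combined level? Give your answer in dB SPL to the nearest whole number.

For uncorrelated sources the intensities add, so convert each level to linear form, sum, and take 10·log₁₀ of the total.
Σ 10^(L/10) = 10^(93/10) + 10^(101/10) + 10^(75/10) = 1.462e+10.
L_total = 10·log₁₀(1.462e+10) = 101.65 dB SPL.

102 dB SPL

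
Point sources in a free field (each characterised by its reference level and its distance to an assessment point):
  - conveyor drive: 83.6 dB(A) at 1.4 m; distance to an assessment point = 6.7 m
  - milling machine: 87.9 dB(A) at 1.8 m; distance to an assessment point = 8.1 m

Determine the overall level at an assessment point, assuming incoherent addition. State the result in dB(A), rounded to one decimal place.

First find each source's level at the receiver (point-source: −20·log₁₀(r/r_ref)), then combine on an intensity basis.
conveyor drive: 83.6 − 20·log₁₀(6.7/1.4) = 83.6 − 13.60 = 70.00 dB(A).
milling machine: 87.9 − 20·log₁₀(8.1/1.8) = 87.9 − 13.06 = 74.84 dB(A).
Σ 10^(L/10) = 4.045e+07 → L_total = 10·log₁₀(4.045e+07) = 76.07 dB(A).

76.1 dB(A)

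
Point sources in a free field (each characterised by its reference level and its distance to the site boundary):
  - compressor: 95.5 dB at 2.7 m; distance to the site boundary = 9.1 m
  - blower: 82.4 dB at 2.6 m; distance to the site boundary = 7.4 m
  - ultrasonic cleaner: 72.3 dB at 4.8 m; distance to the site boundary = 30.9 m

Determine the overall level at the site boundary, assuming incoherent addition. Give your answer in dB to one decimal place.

85.2 dB

Apply inverse-square spreading to bring every level to the receiver, then sum 10^(L/10).
compressor: 95.5 − 20·log₁₀(9.1/2.7) = 95.5 − 10.55 = 84.95 dB.
blower: 82.4 − 20·log₁₀(7.4/2.6) = 82.4 − 9.09 = 73.31 dB.
ultrasonic cleaner: 72.3 − 20·log₁₀(30.9/4.8) = 72.3 − 16.17 = 56.13 dB.
Σ 10^(L/10) = 3.342e+08 → L_total = 10·log₁₀(3.342e+08) = 85.24 dB.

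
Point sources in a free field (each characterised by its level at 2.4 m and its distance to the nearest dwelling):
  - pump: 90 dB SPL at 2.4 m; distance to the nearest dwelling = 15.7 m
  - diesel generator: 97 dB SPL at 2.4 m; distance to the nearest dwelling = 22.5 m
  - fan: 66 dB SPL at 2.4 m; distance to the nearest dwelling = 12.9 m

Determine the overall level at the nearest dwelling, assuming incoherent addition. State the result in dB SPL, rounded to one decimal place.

First find each source's level at the receiver (point-source: −20·log₁₀(r/r_ref)), then combine on an intensity basis.
pump: 90 − 20·log₁₀(15.7/2.4) = 90 − 16.31 = 73.69 dB SPL.
diesel generator: 97 − 20·log₁₀(22.5/2.4) = 97 − 19.44 = 77.56 dB SPL.
fan: 66 − 20·log₁₀(12.9/2.4) = 66 − 14.61 = 51.39 dB SPL.
Σ 10^(L/10) = 8.053e+07 → L_total = 10·log₁₀(8.053e+07) = 79.06 dB SPL.

79.1 dB SPL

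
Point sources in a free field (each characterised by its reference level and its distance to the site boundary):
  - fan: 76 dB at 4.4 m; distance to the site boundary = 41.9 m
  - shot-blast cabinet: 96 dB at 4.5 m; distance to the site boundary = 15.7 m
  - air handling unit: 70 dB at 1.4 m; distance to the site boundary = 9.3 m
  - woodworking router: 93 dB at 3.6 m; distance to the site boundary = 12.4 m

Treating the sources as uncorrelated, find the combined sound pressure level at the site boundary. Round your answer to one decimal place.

Apply inverse-square spreading to bring every level to the receiver, then sum 10^(L/10).
fan: 76 − 20·log₁₀(41.9/4.4) = 76 − 19.58 = 56.42 dB.
shot-blast cabinet: 96 − 20·log₁₀(15.7/4.5) = 96 − 10.85 = 85.15 dB.
air handling unit: 70 − 20·log₁₀(9.3/1.4) = 70 − 16.45 = 53.55 dB.
woodworking router: 93 − 20·log₁₀(12.4/3.6) = 93 − 10.74 = 82.26 dB.
Σ 10^(L/10) = 4.959e+08 → L_total = 10·log₁₀(4.959e+08) = 86.95 dB.

87.0 dB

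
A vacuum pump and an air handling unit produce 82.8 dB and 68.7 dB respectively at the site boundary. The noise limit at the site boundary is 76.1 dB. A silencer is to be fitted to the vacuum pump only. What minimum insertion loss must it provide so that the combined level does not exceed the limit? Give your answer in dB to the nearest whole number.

Fixed contribution from the other source: Σ 10^(L/10) = 10^(68.7/10) = 7.413e+06 (68.70 dB).
The limit corresponds to 10^(76.1/10) = 4.074e+07; subtracting the fixed part leaves 3.332e+07 for the vacuum pump, i.e. 75.23 dB.
So the vacuum pump must be reduced from 82.8 to 75.23 dB: IL = 7.57 dB.

8 dB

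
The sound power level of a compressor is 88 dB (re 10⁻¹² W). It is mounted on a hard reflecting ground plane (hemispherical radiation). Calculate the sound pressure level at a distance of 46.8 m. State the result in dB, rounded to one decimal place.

Free-field hemispherical radiation: L_p = L_w − 10·log₁₀(2π·r²), r = 46.8 m.
2π·r² = 1.376e+04 m², 10·log₁₀ of that is 41.387 dB.
L_p = 88 − 41.387 = 46.61 dB.

46.6 dB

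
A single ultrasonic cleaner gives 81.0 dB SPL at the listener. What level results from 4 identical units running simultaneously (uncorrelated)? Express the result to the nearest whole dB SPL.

87 dB SPL

N identical incoherent sources raise the level by 10·log₁₀ N.
L_total = 81.0 + 10·log₁₀(4) = 81.0 + 6.021 = 87.02 dB SPL.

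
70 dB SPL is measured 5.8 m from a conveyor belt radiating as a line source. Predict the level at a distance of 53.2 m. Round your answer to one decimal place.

Cylindrical spreading from a line source gives a 10·log₁₀(r₂/r₁) drop.
L₂ = 70 − 10·log₁₀(53.2/5.8) = 70 − 9.625 = 60.38 dB SPL.

60.4 dB SPL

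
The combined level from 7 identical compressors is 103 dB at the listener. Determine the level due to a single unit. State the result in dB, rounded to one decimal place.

For N identical incoherent sources L_total = L₁ + 10·log₁₀ N, so L₁ = 103 − 10·log₁₀(7) = 103 − 8.451.

94.5 dB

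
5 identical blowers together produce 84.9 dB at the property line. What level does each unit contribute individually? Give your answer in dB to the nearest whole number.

Dividing the total intensity by 5 lowers the level by 10·log₁₀ 5 = 6.990 dB: L₁ = 84.9 − 6.990.

78 dB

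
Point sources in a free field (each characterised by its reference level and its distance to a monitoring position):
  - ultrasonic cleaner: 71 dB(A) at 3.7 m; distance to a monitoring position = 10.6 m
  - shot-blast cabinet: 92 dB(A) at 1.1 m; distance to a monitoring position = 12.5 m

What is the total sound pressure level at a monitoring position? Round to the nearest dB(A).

71 dB(A)

First find each source's level at the receiver (point-source: −20·log₁₀(r/r_ref)), then combine on an intensity basis.
ultrasonic cleaner: 71 − 20·log₁₀(10.6/3.7) = 71 − 9.14 = 61.86 dB(A).
shot-blast cabinet: 92 − 20·log₁₀(12.5/1.1) = 92 − 21.11 = 70.89 dB(A).
Σ 10^(L/10) = 1.381e+07 → L_total = 10·log₁₀(1.381e+07) = 71.40 dB(A).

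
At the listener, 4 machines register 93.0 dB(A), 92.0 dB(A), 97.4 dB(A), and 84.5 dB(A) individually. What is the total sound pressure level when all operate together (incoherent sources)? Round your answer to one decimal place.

99.7 dB(A)

For uncorrelated sources the intensities add, so convert each level to linear form, sum, and take 10·log₁₀ of the total.
Σ 10^(L/10) = 10^(93.0/10) + 10^(92.0/10) + 10^(97.4/10) + 10^(84.5/10) = 9.357e+09.
L_total = 10·log₁₀(9.357e+09) = 99.71 dB(A).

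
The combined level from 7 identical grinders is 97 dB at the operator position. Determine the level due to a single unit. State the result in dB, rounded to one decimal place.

7 equal contributions raise the level by 10·log₁₀ 7 = 8.451 dB, so each unit alone gives 97 − 8.451.

88.5 dB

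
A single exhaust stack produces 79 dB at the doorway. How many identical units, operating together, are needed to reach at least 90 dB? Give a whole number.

13

N identical sources give L₁ + 10·log₁₀ N, so require 10·log₁₀ N ≥ 90 − 79 = 11.0 dB.
N ≥ 10^(11.0/10) = 12.589, so N = 13.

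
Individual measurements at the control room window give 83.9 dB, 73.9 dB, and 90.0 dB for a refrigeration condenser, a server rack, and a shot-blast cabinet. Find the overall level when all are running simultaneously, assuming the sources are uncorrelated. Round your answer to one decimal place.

For uncorrelated sources the intensities add, so convert each level to linear form, sum, and take 10·log₁₀ of the total.
Σ 10^(L/10) = 10^(83.9/10) + 10^(73.9/10) + 10^(90.0/10) = 1.270e+09.
L_total = 10·log₁₀(1.270e+09) = 91.04 dB.

91.0 dB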